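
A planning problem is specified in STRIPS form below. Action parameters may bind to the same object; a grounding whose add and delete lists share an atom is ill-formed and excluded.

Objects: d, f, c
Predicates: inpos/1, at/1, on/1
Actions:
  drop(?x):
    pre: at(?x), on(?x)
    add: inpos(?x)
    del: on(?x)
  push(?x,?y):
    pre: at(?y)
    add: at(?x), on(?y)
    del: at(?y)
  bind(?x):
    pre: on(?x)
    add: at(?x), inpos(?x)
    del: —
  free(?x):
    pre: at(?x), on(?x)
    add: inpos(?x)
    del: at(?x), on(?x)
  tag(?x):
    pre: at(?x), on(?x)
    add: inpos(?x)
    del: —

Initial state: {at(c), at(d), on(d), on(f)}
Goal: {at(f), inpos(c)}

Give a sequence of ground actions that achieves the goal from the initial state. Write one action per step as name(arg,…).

1. push(f,c)  →  {at(d), at(f), on(c), on(d), on(f)}
2. bind(c)  →  {at(c), at(d), at(f), inpos(c), on(c), on(d), on(f)}

push(f,c); bind(c)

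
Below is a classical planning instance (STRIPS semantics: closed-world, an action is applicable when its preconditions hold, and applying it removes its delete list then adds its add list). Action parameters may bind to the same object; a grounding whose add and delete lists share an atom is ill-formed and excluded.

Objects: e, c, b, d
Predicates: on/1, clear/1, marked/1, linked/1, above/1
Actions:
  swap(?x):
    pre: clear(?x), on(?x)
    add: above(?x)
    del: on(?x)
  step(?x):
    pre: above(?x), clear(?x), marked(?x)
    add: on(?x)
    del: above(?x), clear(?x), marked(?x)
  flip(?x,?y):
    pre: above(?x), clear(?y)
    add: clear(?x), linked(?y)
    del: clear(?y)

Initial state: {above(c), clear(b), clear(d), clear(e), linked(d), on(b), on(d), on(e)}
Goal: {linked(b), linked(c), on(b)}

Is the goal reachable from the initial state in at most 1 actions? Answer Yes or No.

1. swap(e)  →  {above(c), above(e), clear(b), clear(d), clear(e), linked(d), on(b), on(d)}
2. flip(c,b)  →  {above(c), above(e), clear(c), clear(d), clear(e), linked(b), linked(d), on(b), on(d)}
3. flip(e,c)  →  {above(c), above(e), clear(d), clear(e), linked(b), linked(c), linked(d), on(b), on(d)}
optimal plan length = 3; 3 > 1

No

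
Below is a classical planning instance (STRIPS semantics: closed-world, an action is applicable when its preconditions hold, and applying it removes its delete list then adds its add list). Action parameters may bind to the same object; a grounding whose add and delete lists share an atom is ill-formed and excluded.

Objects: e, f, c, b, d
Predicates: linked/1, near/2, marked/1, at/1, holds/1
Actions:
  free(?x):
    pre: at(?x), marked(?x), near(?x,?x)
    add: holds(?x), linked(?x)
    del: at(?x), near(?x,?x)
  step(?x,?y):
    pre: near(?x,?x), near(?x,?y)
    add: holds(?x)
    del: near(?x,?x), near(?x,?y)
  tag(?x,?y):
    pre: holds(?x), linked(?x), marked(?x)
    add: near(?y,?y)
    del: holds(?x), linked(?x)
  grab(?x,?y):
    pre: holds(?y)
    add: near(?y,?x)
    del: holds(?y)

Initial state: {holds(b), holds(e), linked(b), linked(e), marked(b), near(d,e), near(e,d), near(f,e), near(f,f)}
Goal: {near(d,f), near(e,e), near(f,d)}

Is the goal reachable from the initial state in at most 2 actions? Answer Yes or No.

No

1. step(f,e)  →  {holds(b), holds(e), holds(f), linked(b), linked(e), marked(b), near(d,e), near(e,d)}
2. tag(b,d)  →  {holds(e), holds(f), linked(e), marked(b), near(d,d), near(d,e), near(e,d)}
3. step(d,e)  →  {holds(d), holds(e), holds(f), linked(e), marked(b), near(e,d)}
4. grab(e,e)  →  {holds(d), holds(f), linked(e), marked(b), near(e,d), near(e,e)}
5. grab(f,d)  →  {holds(f), linked(e), marked(b), near(d,f), near(e,d), near(e,e)}
6. grab(d,f)  →  {linked(e), marked(b), near(d,f), near(e,d), near(e,e), near(f,d)}
optimal plan length = 6; 6 > 2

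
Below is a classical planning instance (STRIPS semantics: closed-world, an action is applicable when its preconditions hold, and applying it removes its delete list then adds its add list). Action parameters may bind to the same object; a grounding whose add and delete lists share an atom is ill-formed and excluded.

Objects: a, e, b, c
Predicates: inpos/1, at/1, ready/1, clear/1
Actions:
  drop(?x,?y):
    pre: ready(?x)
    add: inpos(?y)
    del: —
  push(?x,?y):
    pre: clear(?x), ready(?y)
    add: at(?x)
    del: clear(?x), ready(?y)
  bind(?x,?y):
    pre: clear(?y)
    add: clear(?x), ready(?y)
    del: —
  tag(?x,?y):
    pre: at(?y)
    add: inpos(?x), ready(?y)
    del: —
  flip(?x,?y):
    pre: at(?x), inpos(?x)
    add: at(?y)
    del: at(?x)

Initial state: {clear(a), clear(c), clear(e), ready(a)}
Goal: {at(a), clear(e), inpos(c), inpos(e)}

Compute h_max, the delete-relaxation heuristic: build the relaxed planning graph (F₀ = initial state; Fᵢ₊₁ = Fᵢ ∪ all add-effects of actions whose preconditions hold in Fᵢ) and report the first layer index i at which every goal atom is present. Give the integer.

1

F0 = init (4 atoms)
F1 = F0 ∪ {at(a), at(c), at(e), clear(b), inpos(a), inpos(b), inpos(c), inpos(e), ready(c), ready(e)}  (14 atoms)
goal ⊆ F1  ⇒  h_max = 1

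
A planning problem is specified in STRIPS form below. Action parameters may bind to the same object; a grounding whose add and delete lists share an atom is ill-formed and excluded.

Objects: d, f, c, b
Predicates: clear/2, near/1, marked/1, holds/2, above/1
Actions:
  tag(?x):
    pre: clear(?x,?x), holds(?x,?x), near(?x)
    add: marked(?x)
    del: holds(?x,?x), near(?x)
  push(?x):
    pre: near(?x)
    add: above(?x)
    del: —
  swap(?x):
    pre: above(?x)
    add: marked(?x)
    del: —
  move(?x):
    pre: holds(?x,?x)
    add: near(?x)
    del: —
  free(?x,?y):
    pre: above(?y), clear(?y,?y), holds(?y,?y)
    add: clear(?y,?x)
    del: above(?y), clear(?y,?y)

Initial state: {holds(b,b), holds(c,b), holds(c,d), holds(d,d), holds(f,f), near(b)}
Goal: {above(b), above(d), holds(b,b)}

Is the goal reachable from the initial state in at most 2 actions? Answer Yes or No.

No

1. push(b)  →  {above(b), holds(b,b), holds(c,b), holds(c,d), holds(d,d), holds(f,f), near(b)}
2. move(d)  →  {above(b), holds(b,b), holds(c,b), holds(c,d), holds(d,d), holds(f,f), near(b), near(d)}
3. push(d)  →  {above(b), above(d), holds(b,b), holds(c,b), holds(c,d), holds(d,d), holds(f,f), near(b), near(d)}
optimal plan length = 3; 3 > 2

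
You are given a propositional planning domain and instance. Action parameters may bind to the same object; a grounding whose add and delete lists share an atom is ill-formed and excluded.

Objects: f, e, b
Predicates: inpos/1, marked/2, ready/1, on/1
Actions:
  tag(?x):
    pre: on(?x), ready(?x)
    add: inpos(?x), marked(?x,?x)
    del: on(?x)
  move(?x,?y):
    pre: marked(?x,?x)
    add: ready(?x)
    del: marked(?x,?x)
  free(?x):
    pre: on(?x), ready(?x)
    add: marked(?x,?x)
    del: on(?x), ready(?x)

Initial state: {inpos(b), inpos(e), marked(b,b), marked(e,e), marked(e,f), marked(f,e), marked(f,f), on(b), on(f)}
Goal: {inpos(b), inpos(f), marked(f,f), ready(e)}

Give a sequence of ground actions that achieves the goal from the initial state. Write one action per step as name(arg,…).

1. move(f,f)  →  {inpos(b), inpos(e), marked(b,b), marked(e,e), marked(e,f), marked(f,e), on(b), on(f), ready(f)}
2. tag(f)  →  {inpos(b), inpos(e), inpos(f), marked(b,b), marked(e,e), marked(e,f), marked(f,e), marked(f,f), on(b), ready(f)}
3. move(e,f)  →  {inpos(b), inpos(e), inpos(f), marked(b,b), marked(e,f), marked(f,e), marked(f,f), on(b), ready(e), ready(f)}

move(f,f); tag(f); move(e,f)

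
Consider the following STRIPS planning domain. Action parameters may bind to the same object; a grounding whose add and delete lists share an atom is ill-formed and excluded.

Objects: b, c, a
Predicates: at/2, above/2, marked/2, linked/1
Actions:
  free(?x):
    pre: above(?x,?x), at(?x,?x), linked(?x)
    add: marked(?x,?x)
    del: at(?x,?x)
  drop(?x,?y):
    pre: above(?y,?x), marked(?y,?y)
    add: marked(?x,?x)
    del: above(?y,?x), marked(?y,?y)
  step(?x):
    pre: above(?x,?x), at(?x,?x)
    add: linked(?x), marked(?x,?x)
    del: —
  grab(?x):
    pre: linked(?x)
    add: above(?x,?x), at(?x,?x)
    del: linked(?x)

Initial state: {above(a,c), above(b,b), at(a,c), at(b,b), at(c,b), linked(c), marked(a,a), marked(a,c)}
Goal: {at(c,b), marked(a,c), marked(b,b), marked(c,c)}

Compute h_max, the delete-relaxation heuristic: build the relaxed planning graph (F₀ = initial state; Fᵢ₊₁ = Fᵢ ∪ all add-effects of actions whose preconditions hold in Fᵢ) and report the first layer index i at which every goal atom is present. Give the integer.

F0 = init (8 atoms)
F1 = F0 ∪ {above(c,c), at(c,c), linked(b), marked(b,b), marked(c,c)}  (13 atoms)
goal ⊆ F1  ⇒  h_max = 1

1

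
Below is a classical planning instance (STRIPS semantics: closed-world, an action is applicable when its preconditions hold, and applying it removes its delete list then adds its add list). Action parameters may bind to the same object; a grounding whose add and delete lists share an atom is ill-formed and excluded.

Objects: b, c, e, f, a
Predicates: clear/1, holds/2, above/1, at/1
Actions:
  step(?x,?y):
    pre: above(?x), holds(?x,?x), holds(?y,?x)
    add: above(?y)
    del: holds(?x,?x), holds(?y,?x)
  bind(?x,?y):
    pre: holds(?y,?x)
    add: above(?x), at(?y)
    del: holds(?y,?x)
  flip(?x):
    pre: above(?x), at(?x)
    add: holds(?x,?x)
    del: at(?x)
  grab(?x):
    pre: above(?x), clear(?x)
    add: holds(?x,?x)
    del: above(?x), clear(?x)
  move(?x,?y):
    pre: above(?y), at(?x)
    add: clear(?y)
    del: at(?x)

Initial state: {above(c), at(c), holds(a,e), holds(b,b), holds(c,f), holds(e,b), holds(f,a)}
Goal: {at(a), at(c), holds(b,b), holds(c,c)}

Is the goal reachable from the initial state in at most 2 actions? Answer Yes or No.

No

1. bind(e,a)  →  {above(c), above(e), at(a), at(c), holds(b,b), holds(c,f), holds(e,b), holds(f,a)}
2. flip(c)  →  {above(c), above(e), at(a), holds(b,b), holds(c,c), holds(c,f), holds(e,b), holds(f,a)}
3. bind(f,c)  →  {above(c), above(e), above(f), at(a), at(c), holds(b,b), holds(c,c), holds(e,b), holds(f,a)}
optimal plan length = 3; 3 > 2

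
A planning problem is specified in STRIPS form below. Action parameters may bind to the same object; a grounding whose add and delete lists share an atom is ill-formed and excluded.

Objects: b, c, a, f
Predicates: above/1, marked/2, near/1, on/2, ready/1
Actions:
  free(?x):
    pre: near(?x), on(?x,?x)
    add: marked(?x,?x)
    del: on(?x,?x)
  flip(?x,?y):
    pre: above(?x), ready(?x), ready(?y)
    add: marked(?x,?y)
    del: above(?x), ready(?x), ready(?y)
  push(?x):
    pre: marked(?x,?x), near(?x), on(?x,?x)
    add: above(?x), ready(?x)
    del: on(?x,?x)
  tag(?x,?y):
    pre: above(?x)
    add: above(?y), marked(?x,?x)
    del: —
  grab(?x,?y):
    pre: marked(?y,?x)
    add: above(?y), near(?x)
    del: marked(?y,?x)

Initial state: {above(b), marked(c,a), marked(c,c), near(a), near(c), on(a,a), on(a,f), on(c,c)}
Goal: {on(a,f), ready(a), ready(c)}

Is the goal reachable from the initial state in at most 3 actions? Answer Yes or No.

1. push(c)  →  {above(b), above(c), marked(c,a), marked(c,c), near(a), near(c), on(a,a), on(a,f), ready(c)}
2. tag(b,a)  →  {above(a), above(b), above(c), marked(b,b), marked(c,a), marked(c,c), near(a), near(c), on(a,a), on(a,f), ready(c)}
3. tag(a,b)  →  {above(a), above(b), above(c), marked(a,a), marked(b,b), marked(c,a), marked(c,c), near(a), near(c), on(a,a), on(a,f), ready(c)}
4. push(a)  →  {above(a), above(b), above(c), marked(a,a), marked(b,b), marked(c,a), marked(c,c), near(a), near(c), on(a,f), ready(a), ready(c)}
optimal plan length = 4; 4 > 3

No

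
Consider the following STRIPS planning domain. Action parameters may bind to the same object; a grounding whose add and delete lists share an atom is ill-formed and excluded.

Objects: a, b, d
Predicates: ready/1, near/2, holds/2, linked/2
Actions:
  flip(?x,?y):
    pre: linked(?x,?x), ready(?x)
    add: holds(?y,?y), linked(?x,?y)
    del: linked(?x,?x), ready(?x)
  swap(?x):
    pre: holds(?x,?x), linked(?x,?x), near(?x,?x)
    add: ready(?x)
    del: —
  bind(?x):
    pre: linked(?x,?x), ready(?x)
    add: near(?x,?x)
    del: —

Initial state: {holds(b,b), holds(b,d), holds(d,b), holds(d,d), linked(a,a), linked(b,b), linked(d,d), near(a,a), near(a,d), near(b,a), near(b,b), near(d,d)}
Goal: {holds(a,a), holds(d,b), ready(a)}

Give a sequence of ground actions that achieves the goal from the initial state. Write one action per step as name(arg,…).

1. swap(b)  →  {holds(b,b), holds(b,d), holds(d,b), holds(d,d), linked(a,a), linked(b,b), linked(d,d), near(a,a), near(a,d), near(b,a), near(b,b), near(d,d), ready(b)}
2. flip(b,a)  →  {holds(a,a), holds(b,b), holds(b,d), holds(d,b), holds(d,d), linked(a,a), linked(b,a), linked(d,d), near(a,a), near(a,d), near(b,a), near(b,b), near(d,d)}
3. swap(a)  →  {holds(a,a), holds(b,b), holds(b,d), holds(d,b), holds(d,d), linked(a,a), linked(b,a), linked(d,d), near(a,a), near(a,d), near(b,a), near(b,b), near(d,d), ready(a)}

swap(b); flip(b,a); swap(a)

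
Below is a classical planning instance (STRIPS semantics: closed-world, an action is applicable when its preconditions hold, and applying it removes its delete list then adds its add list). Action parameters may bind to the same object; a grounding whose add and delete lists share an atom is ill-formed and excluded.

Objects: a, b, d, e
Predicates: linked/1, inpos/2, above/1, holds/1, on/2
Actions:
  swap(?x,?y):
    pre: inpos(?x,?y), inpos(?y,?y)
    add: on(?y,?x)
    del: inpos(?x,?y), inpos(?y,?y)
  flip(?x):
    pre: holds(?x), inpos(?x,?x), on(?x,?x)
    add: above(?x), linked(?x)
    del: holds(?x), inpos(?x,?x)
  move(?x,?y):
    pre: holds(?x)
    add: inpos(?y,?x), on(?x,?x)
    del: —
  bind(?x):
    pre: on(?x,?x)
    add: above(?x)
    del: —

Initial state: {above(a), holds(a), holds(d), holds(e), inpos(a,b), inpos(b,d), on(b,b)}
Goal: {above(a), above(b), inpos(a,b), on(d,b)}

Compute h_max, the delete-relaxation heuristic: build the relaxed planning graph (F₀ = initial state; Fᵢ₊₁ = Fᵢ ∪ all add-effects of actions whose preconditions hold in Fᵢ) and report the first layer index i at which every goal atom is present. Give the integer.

2

F0 = init (7 atoms)
F1 = F0 ∪ {above(b), inpos(a,a), inpos(a,d), inpos(a,e), inpos(b,a), inpos(b,e), inpos(d,a), inpos(d,d), inpos(d,e), inpos(e,a), inpos(e,d), inpos(e,e), on(a,a), on(d,d), on(e,e)}  (22 atoms)
F2 = F1 ∪ {above(d), above(e), linked(a), linked(d), linked(e), on(a,b), on(a,d), on(a,e), on(d,a), on(d,b), on(d,e), on(e,a), on(e,b), on(e,d)}  (36 atoms)
goal ⊆ F2  ⇒  h_max = 2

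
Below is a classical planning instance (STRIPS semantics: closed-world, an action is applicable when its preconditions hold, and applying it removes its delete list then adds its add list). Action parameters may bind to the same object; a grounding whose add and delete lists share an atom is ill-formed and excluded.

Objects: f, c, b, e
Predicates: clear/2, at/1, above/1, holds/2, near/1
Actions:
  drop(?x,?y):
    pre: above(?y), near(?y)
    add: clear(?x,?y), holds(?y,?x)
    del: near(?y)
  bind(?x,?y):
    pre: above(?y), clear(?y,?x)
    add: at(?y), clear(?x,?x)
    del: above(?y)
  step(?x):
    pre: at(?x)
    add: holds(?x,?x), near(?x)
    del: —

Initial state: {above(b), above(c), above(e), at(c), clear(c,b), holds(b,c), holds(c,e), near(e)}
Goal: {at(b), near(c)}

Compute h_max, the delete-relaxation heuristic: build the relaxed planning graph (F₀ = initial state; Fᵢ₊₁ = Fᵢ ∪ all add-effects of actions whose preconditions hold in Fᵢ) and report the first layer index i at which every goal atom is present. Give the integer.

2

F0 = init (8 atoms)
F1 = F0 ∪ {clear(b,b), clear(b,e), clear(c,e), clear(e,e), clear(f,e), holds(c,c), holds(e,b), holds(e,c), holds(e,e), holds(e,f), near(c)}  (19 atoms)
F2 = F1 ∪ {at(b), at(e), clear(b,c), clear(c,c), clear(e,c), clear(f,c), holds(c,b), holds(c,f)}  (27 atoms)
goal ⊆ F2  ⇒  h_max = 2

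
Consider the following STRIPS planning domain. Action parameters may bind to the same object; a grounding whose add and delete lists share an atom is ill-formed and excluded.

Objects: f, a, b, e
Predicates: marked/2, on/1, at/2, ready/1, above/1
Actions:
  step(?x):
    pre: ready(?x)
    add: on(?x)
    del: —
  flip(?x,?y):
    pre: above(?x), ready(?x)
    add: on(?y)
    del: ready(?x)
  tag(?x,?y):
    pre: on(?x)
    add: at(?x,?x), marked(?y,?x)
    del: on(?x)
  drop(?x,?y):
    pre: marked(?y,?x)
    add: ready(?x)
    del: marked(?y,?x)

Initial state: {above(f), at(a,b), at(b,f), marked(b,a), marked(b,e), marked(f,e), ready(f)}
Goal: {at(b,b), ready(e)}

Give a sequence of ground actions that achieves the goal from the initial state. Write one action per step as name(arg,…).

1. flip(f,b)  →  {above(f), at(a,b), at(b,f), marked(b,a), marked(b,e), marked(f,e), on(b)}
2. tag(b,f)  →  {above(f), at(a,b), at(b,b), at(b,f), marked(b,a), marked(b,e), marked(f,b), marked(f,e)}
3. drop(e,f)  →  {above(f), at(a,b), at(b,b), at(b,f), marked(b,a), marked(b,e), marked(f,b), ready(e)}

flip(f,b); tag(b,f); drop(e,f)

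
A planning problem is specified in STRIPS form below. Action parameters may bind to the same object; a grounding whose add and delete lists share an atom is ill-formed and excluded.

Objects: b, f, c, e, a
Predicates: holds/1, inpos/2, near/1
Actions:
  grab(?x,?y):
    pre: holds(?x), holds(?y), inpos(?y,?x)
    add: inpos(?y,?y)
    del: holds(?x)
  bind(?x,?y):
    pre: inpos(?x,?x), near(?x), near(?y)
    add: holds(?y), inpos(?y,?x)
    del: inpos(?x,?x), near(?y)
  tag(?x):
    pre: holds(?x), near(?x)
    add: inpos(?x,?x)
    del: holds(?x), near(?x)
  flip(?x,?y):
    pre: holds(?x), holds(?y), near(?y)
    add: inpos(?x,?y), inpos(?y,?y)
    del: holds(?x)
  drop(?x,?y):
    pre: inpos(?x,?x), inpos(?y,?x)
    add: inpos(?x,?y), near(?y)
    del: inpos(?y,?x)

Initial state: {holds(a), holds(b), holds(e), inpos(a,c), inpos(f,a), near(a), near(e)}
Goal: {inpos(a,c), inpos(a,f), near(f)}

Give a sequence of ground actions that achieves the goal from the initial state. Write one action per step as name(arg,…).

tag(a); drop(a,f)

1. tag(a)  →  {holds(b), holds(e), inpos(a,a), inpos(a,c), inpos(f,a), near(e)}
2. drop(a,f)  →  {holds(b), holds(e), inpos(a,a), inpos(a,c), inpos(a,f), near(e), near(f)}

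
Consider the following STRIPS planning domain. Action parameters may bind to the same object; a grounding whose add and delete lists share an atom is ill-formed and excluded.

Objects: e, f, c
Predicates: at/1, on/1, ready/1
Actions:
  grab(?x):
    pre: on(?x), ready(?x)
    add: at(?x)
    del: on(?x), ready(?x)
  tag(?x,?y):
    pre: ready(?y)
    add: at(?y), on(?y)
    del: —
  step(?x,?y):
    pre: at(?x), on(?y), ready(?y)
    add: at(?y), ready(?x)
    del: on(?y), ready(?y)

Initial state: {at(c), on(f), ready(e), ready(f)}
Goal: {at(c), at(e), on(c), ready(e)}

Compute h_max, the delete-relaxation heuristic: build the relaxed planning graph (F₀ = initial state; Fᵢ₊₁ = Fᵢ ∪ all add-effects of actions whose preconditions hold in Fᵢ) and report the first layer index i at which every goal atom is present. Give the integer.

2

F0 = init (4 atoms)
F1 = F0 ∪ {at(e), at(f), on(e), ready(c)}  (8 atoms)
F2 = F1 ∪ {on(c)}  (9 atoms)
goal ⊆ F2  ⇒  h_max = 2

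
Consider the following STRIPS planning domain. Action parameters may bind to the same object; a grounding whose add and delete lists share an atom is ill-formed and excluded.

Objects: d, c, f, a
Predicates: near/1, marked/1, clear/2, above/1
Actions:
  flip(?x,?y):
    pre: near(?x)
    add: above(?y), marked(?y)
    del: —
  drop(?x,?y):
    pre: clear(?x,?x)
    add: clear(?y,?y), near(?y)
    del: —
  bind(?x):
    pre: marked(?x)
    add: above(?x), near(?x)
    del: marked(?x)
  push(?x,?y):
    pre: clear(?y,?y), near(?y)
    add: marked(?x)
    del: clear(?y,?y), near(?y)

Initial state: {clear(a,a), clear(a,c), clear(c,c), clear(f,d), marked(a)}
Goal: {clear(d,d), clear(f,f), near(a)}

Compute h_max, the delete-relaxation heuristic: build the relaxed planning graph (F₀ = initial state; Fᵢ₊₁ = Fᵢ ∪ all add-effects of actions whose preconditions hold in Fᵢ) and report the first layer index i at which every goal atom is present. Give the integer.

F0 = init (5 atoms)
F1 = F0 ∪ {above(a), clear(d,d), clear(f,f), near(a), near(c), near(d), near(f)}  (12 atoms)
goal ⊆ F1  ⇒  h_max = 1

1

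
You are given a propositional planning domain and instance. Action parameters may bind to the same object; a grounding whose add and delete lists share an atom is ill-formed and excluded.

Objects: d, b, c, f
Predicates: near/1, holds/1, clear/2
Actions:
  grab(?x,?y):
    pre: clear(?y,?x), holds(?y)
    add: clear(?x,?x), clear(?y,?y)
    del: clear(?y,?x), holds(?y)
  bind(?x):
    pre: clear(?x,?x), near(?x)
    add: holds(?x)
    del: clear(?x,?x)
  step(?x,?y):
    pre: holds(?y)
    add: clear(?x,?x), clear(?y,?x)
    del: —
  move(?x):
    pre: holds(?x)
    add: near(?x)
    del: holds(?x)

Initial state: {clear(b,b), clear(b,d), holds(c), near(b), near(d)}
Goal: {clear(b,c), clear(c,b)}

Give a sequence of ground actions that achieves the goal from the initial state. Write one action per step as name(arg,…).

bind(b); step(b,c); step(c,b)

1. bind(b)  →  {clear(b,d), holds(b), holds(c), near(b), near(d)}
2. step(b,c)  →  {clear(b,b), clear(b,d), clear(c,b), holds(b), holds(c), near(b), near(d)}
3. step(c,b)  →  {clear(b,b), clear(b,c), clear(b,d), clear(c,b), clear(c,c), holds(b), holds(c), near(b), near(d)}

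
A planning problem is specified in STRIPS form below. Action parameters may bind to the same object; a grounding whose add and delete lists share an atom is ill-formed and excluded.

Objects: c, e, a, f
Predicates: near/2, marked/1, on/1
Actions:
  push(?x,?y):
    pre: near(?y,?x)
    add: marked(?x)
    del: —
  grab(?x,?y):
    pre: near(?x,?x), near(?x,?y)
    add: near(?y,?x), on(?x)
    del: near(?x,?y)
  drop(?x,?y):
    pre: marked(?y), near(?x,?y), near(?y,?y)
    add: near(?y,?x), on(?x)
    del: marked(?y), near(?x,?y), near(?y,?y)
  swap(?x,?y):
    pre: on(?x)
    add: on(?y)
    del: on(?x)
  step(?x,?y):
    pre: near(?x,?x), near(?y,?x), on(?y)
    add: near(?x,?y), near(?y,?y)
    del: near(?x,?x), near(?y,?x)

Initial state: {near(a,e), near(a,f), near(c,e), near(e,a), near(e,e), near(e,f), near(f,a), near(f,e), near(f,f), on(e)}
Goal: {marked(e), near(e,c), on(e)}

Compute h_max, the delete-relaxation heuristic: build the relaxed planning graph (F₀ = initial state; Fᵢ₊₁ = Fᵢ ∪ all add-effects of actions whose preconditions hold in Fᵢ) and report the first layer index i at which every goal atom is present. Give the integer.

F0 = init (10 atoms)
F1 = F0 ∪ {marked(a), marked(e), marked(f), on(a), on(c), on(f)}  (16 atoms)
F2 = F1 ∪ {near(a,a), near(c,c), near(e,c)}  (19 atoms)
goal ⊆ F2  ⇒  h_max = 2

2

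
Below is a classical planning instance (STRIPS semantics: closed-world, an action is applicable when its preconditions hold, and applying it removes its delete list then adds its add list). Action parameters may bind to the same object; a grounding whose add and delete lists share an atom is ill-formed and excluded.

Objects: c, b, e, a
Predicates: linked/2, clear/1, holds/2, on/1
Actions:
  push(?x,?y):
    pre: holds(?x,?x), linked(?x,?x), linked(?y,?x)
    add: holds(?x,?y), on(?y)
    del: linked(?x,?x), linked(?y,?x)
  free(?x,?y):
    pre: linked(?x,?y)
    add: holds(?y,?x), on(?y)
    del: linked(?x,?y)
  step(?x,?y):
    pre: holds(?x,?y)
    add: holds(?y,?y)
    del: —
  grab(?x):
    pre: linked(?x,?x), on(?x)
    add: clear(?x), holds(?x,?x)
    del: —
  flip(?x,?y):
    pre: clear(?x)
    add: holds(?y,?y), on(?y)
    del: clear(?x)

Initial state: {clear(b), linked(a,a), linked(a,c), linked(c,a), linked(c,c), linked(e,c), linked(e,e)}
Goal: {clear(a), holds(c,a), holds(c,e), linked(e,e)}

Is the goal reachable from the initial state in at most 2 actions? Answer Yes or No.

No

1. free(c,a)  →  {clear(b), holds(a,c), linked(a,a), linked(a,c), linked(c,c), linked(e,c), linked(e,e), on(a)}
2. free(e,c)  →  {clear(b), holds(a,c), holds(c,e), linked(a,a), linked(a,c), linked(c,c), linked(e,e), on(a), on(c)}
3. free(a,c)  →  {clear(b), holds(a,c), holds(c,a), holds(c,e), linked(a,a), linked(c,c), linked(e,e), on(a), on(c)}
4. grab(a)  →  {clear(a), clear(b), holds(a,a), holds(a,c), holds(c,a), holds(c,e), linked(a,a), linked(c,c), linked(e,e), on(a), on(c)}
optimal plan length = 4; 4 > 2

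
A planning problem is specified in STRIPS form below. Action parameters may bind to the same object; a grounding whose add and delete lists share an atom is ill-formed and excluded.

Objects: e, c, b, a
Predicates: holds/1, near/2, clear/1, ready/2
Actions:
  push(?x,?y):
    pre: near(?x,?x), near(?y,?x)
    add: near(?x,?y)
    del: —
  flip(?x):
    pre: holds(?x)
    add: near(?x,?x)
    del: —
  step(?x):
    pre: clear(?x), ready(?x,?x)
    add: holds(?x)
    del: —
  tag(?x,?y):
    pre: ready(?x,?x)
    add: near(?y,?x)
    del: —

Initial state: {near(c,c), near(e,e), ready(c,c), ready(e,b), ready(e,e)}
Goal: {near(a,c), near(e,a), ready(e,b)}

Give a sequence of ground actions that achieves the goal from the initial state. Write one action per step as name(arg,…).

1. tag(e,a)  →  {near(a,e), near(c,c), near(e,e), ready(c,c), ready(e,b), ready(e,e)}
2. push(e,a)  →  {near(a,e), near(c,c), near(e,a), near(e,e), ready(c,c), ready(e,b), ready(e,e)}
3. tag(c,a)  →  {near(a,c), near(a,e), near(c,c), near(e,a), near(e,e), ready(c,c), ready(e,b), ready(e,e)}

tag(e,a); push(e,a); tag(c,a)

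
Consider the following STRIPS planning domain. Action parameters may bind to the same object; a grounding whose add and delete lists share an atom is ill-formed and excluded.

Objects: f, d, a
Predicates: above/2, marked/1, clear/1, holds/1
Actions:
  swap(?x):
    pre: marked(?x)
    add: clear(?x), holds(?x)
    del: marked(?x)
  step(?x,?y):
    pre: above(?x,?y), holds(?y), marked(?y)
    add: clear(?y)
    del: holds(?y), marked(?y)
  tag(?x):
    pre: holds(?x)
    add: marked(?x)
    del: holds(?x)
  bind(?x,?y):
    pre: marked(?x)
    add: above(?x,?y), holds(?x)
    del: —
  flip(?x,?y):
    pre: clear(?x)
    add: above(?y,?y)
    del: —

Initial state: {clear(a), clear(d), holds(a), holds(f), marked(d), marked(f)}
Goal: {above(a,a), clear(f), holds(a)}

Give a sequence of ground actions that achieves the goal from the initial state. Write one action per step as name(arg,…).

1. swap(f)  →  {clear(a), clear(d), clear(f), holds(a), holds(f), marked(d)}
2. flip(f,a)  →  {above(a,a), clear(a), clear(d), clear(f), holds(a), holds(f), marked(d)}

swap(f); flip(f,a)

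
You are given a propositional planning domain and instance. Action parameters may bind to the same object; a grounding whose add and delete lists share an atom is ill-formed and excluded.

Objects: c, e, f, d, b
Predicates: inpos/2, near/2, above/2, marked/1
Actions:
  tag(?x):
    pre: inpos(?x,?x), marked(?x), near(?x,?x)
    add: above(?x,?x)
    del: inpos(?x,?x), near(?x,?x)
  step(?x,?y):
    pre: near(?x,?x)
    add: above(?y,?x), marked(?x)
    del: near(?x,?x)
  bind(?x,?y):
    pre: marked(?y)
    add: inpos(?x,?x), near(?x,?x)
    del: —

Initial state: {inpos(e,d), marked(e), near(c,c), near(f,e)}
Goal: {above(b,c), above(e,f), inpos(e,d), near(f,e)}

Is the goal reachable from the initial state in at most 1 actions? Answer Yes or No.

No

1. step(c,b)  →  {above(b,c), inpos(e,d), marked(c), marked(e), near(f,e)}
2. bind(f,c)  →  {above(b,c), inpos(e,d), inpos(f,f), marked(c), marked(e), near(f,e), near(f,f)}
3. step(f,e)  →  {above(b,c), above(e,f), inpos(e,d), inpos(f,f), marked(c), marked(e), marked(f), near(f,e)}
optimal plan length = 3; 3 > 1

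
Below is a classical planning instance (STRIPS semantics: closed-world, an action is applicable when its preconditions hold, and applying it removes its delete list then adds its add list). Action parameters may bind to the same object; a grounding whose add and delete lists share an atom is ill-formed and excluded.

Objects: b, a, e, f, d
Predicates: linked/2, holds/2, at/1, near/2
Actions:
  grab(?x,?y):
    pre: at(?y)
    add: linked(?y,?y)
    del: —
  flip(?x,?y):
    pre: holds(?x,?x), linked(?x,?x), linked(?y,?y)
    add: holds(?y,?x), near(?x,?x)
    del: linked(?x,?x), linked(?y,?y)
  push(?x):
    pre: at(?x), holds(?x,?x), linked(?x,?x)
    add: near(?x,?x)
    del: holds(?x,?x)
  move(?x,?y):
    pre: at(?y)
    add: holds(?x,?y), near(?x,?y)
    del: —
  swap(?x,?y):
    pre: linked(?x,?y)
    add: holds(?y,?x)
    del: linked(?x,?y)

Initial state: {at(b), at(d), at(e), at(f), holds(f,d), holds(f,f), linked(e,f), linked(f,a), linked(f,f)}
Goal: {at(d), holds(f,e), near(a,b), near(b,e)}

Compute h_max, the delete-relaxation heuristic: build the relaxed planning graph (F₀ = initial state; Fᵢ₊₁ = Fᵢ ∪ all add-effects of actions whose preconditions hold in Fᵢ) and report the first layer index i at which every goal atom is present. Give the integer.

1

F0 = init (9 atoms)
F1 = F0 ∪ {holds(a,b), holds(a,d), holds(a,e), holds(a,f), holds(b,b), holds(b,d), holds(b,e), holds(b,f), holds(d,b), holds(d,d), holds(d,e), holds(d,f), holds(e,b), holds(e,d), holds(e,e), holds(e,f), holds(f,b), holds(f,e), linked(b,b), linked(d,d), linked(e,e), near(a,b), near(a,d), near(a,e), near(a,f), near(b,b), near(b,d), near(b,e), near(b,f), near(d,b), near(d,d), near(d,e), near(d,f), near(e,b), near(e,d), near(e,e), near(e,f), near(f,b), near(f,d), near(f,e), near(f,f)}  (50 atoms)
goal ⊆ F1  ⇒  h_max = 1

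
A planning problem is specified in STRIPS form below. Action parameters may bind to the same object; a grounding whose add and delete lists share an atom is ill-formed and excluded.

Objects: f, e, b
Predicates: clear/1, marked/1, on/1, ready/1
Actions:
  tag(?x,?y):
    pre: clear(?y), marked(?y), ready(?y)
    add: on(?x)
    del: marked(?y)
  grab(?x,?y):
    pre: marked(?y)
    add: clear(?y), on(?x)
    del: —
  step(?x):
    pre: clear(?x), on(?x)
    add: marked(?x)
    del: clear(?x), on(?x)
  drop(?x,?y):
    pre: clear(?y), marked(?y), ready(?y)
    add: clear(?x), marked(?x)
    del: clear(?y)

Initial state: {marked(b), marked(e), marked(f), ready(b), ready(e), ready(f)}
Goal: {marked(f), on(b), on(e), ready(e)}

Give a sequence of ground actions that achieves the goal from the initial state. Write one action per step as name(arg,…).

grab(e,f); grab(b,f)

1. grab(e,f)  →  {clear(f), marked(b), marked(e), marked(f), on(e), ready(b), ready(e), ready(f)}
2. grab(b,f)  →  {clear(f), marked(b), marked(e), marked(f), on(b), on(e), ready(b), ready(e), ready(f)}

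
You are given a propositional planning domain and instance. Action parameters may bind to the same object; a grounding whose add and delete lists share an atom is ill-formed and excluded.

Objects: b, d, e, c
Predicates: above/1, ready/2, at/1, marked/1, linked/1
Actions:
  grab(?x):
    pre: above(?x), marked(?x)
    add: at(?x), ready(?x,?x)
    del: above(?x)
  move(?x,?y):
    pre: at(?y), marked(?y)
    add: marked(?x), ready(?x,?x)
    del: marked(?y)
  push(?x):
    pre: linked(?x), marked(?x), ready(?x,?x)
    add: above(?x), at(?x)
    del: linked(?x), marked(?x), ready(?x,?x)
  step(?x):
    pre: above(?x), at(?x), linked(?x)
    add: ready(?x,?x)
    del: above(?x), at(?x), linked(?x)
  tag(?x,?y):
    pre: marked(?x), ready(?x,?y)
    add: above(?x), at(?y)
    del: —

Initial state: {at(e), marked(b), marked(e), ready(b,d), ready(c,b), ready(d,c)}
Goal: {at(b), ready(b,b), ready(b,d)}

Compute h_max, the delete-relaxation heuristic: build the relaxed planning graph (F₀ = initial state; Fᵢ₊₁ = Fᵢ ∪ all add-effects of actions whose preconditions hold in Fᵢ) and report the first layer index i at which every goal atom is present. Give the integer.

F0 = init (6 atoms)
F1 = F0 ∪ {above(b), at(d), marked(c), marked(d), ready(b,b), ready(c,c), ready(d,d)}  (13 atoms)
F2 = F1 ∪ {above(c), above(d), at(b), at(c), ready(e,e)}  (18 atoms)
goal ⊆ F2  ⇒  h_max = 2

2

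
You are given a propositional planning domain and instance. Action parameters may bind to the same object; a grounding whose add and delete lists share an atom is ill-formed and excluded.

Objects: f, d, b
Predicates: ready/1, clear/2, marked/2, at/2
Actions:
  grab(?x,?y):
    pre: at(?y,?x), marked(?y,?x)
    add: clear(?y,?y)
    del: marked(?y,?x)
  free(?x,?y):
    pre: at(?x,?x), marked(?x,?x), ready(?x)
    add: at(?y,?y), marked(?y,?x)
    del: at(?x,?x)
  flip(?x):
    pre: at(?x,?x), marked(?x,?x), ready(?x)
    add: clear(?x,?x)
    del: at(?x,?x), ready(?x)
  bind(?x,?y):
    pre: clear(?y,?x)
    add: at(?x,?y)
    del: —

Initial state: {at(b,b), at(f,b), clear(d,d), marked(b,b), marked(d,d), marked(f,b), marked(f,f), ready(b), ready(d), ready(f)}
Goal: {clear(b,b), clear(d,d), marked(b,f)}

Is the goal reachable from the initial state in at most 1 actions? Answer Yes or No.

1. free(b,f)  →  {at(f,b), at(f,f), clear(d,d), marked(b,b), marked(d,d), marked(f,b), marked(f,f), ready(b), ready(d), ready(f)}
2. free(f,b)  →  {at(b,b), at(f,b), clear(d,d), marked(b,b), marked(b,f), marked(d,d), marked(f,b), marked(f,f), ready(b), ready(d), ready(f)}
3. grab(b,b)  →  {at(b,b), at(f,b), clear(b,b), clear(d,d), marked(b,f), marked(d,d), marked(f,b), marked(f,f), ready(b), ready(d), ready(f)}
optimal plan length = 3; 3 > 1

No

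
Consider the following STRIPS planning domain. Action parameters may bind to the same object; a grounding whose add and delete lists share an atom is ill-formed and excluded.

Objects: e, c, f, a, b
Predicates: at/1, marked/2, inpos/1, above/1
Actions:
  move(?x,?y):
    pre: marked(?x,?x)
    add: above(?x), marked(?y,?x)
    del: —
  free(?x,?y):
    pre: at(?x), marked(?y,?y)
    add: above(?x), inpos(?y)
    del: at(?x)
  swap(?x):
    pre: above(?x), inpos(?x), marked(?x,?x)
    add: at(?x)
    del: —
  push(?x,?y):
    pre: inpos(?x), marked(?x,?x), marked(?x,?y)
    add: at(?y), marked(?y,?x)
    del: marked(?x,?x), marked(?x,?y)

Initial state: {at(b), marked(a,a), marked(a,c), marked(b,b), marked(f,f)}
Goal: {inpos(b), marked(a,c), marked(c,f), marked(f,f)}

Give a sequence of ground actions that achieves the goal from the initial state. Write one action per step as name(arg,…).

move(f,c); free(b,b)

1. move(f,c)  →  {above(f), at(b), marked(a,a), marked(a,c), marked(b,b), marked(c,f), marked(f,f)}
2. free(b,b)  →  {above(b), above(f), inpos(b), marked(a,a), marked(a,c), marked(b,b), marked(c,f), marked(f,f)}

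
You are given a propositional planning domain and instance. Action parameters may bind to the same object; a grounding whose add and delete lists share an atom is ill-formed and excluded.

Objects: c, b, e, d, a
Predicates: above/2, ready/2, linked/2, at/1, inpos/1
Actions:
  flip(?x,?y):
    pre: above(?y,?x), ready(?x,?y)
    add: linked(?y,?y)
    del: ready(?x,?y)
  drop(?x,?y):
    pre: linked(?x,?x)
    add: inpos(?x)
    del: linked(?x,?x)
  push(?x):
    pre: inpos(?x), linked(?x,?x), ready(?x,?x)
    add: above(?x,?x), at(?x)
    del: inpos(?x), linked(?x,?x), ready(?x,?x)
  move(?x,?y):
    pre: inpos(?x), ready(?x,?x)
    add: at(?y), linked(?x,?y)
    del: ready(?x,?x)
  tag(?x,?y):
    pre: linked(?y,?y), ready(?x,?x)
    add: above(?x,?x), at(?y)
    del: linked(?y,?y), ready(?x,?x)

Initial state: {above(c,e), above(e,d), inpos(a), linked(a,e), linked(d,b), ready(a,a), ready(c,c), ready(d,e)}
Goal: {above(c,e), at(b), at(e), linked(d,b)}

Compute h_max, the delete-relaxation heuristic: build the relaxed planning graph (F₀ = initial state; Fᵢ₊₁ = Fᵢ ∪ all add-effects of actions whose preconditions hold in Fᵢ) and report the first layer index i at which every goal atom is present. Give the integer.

F0 = init (8 atoms)
F1 = F0 ∪ {at(a), at(b), at(c), at(d), at(e), linked(a,a), linked(a,b), linked(a,c), linked(a,d), linked(e,e)}  (18 atoms)
goal ⊆ F1  ⇒  h_max = 1

1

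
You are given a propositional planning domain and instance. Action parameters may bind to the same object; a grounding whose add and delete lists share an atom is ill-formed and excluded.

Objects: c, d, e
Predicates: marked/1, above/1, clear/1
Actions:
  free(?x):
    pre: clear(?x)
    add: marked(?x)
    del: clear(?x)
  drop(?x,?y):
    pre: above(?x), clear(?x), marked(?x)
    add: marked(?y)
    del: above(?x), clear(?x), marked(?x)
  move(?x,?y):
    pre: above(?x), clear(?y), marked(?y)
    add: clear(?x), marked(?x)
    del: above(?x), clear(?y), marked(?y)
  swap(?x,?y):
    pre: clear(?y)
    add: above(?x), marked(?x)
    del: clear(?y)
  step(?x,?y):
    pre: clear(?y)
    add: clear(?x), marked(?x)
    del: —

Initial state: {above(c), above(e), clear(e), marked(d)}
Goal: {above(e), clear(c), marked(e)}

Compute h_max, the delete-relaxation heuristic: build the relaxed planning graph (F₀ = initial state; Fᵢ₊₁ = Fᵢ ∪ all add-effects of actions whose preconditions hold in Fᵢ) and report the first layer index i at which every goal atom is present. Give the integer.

1

F0 = init (4 atoms)
F1 = F0 ∪ {above(d), clear(c), clear(d), marked(c), marked(e)}  (9 atoms)
goal ⊆ F1  ⇒  h_max = 1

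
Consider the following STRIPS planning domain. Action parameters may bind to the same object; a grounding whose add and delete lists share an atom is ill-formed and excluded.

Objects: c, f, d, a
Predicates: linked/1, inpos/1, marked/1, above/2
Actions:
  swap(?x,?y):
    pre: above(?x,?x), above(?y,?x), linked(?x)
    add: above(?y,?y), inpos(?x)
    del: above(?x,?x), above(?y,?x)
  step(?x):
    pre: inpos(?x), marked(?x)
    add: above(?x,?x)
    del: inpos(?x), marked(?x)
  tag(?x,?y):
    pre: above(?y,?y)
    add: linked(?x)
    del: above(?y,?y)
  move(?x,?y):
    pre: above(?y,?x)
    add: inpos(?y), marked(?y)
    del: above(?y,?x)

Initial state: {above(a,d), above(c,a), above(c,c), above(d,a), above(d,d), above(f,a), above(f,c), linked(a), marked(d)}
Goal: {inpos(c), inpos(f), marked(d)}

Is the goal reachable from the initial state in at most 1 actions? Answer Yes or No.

1. move(c,c)  →  {above(a,d), above(c,a), above(d,a), above(d,d), above(f,a), above(f,c), inpos(c), linked(a), marked(c), marked(d)}
2. move(c,f)  →  {above(a,d), above(c,a), above(d,a), above(d,d), above(f,a), inpos(c), inpos(f), linked(a), marked(c), marked(d), marked(f)}
optimal plan length = 2; 2 > 1

No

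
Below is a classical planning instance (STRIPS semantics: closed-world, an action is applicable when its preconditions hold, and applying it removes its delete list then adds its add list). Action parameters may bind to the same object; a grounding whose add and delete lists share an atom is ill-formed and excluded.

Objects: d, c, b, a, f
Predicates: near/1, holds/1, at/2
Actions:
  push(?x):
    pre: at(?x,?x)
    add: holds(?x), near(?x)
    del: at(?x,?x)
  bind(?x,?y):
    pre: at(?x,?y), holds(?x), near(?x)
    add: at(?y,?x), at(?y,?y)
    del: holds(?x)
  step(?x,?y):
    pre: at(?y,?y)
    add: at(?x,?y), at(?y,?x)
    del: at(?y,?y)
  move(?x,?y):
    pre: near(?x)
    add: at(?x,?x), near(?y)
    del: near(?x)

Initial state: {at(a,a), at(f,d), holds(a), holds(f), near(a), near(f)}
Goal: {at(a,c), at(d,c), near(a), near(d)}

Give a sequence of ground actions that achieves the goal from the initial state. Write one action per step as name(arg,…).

1. bind(f,d)  →  {at(a,a), at(d,d), at(d,f), at(f,d), holds(a), near(a), near(f)}
2. step(c,d)  →  {at(a,a), at(c,d), at(d,c), at(d,f), at(f,d), holds(a), near(a), near(f)}
3. step(c,a)  →  {at(a,c), at(c,a), at(c,d), at(d,c), at(d,f), at(f,d), holds(a), near(a), near(f)}
4. move(f,d)  →  {at(a,c), at(c,a), at(c,d), at(d,c), at(d,f), at(f,d), at(f,f), holds(a), near(a), near(d)}

bind(f,d); step(c,d); step(c,a); move(f,d)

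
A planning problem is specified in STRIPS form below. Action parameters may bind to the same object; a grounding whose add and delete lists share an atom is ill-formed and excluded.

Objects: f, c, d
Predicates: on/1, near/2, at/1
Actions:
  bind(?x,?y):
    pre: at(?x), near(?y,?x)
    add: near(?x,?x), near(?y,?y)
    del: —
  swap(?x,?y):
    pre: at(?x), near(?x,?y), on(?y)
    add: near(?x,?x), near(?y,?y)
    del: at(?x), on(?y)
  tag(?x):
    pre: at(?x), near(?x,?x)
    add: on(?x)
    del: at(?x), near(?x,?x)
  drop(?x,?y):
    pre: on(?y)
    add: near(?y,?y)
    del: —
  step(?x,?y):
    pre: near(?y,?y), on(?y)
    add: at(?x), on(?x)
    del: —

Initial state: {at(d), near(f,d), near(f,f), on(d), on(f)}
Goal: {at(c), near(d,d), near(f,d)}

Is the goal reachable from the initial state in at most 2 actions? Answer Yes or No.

1. bind(d,f)  →  {at(d), near(d,d), near(f,d), near(f,f), on(d), on(f)}
2. step(c,f)  →  {at(c), at(d), near(d,d), near(f,d), near(f,f), on(c), on(d), on(f)}
optimal plan length = 2; 2 ≤ 2

Yes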